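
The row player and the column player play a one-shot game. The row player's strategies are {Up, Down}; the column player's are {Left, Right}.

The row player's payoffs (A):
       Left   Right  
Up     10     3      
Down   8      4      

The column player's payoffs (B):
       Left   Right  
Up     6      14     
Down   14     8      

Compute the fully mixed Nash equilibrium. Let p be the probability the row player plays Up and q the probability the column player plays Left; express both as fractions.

p = 3/7, q = 1/3

In a mixed NE each player is indifferent between their pure strategies, so the opponent's mix sets the indifference.
The column player indifferent between Left and Right: p·6 + (1−p)·14 = p·14 + (1−p)·8 ⟹ 14 + (-8)p = 8 + 6p ⟹ p = 3/7.
The row player indifferent between Up and Down: q·10 + (1−q)·3 = q·8 + (1−q)·4 ⟹ 3 + 7q = 4 + 4q ⟹ q = 1/3.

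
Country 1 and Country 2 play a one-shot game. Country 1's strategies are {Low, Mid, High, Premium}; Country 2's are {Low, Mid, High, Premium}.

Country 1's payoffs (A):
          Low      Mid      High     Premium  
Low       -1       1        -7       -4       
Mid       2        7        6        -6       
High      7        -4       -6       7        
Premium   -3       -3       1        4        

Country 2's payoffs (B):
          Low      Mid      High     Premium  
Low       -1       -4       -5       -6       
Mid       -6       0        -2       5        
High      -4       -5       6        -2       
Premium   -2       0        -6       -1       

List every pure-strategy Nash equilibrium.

None

Check mutual best responses: a cell is a NE iff neither player can gain by unilaterally deviating.
Country 1's best responses — vs Low: High (payoff 7); vs Mid: Mid (payoff 7); vs High: Mid (payoff 6); vs Premium: High (payoff 7).
Country 2's best responses — vs Low: Low (payoff -1); vs Mid: Premium (payoff 5); vs High: High (payoff 6); vs Premium: Mid (payoff 0).
No cell has both players best-responding. For instance, Country 1's best reply to High is Mid, but against Mid Country 2 prefers Premium over High.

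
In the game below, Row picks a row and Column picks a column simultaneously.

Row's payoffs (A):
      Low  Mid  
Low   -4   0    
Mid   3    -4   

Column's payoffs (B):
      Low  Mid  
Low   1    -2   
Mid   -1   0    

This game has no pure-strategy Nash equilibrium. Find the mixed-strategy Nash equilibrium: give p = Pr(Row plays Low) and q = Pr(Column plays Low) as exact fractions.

In a mixed NE each player is indifferent between their pure strategies, so the opponent's mix sets the indifference.
Column indifferent between Low and Mid: p·1 + (1−p)·(-1) = p·(-2) + (1−p)·0 ⟹ (-1) + 2p = 0 + (-2)p ⟹ p = 1/4.
Row indifferent between Low and Mid: q·(-4) + (1−q)·0 = q·3 + (1−q)·(-4) ⟹ 0 + (-4)q = (-4) + 7q ⟹ q = 4/11.

p = 1/4, q = 4/11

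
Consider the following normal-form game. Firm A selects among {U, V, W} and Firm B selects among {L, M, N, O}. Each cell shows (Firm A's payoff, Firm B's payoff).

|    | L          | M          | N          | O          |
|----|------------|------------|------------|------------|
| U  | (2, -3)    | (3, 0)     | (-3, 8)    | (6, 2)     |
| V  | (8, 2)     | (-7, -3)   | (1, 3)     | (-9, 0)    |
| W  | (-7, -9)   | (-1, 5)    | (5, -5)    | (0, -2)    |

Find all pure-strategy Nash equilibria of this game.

None

Check mutual best responses: a cell is a NE iff neither player can gain by unilaterally deviating.
Firm A's best responses — vs L: V (payoff 8); vs M: U (payoff 3); vs N: W (payoff 5); vs O: U (payoff 6).
Firm B's best responses — vs U: N (payoff 8); vs V: N (payoff 3); vs W: M (payoff 5).
No cell has both players best-responding. For instance, Firm A's best reply to N is W, but against W Firm B prefers M over N.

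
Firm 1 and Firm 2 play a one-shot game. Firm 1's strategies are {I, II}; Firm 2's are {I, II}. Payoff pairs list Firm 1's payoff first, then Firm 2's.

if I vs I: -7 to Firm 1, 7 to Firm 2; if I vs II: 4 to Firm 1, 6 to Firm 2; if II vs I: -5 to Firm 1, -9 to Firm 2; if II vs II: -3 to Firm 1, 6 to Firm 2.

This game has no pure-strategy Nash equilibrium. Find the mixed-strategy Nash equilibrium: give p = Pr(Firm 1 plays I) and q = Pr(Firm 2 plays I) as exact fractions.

In a mixed NE each player is indifferent between their pure strategies, so the opponent's mix sets the indifference.
Firm 2 indifferent between I and II: p·7 + (1−p)·(-9) = p·6 + (1−p)·6 ⟹ (-9) + 16p = 6 + 0p ⟹ p = 15/16.
Firm 1 indifferent between I and II: q·(-7) + (1−q)·4 = q·(-5) + (1−q)·(-3) ⟹ 4 + (-11)q = (-3) + (-2)q ⟹ q = 7/9.

p = 15/16, q = 7/9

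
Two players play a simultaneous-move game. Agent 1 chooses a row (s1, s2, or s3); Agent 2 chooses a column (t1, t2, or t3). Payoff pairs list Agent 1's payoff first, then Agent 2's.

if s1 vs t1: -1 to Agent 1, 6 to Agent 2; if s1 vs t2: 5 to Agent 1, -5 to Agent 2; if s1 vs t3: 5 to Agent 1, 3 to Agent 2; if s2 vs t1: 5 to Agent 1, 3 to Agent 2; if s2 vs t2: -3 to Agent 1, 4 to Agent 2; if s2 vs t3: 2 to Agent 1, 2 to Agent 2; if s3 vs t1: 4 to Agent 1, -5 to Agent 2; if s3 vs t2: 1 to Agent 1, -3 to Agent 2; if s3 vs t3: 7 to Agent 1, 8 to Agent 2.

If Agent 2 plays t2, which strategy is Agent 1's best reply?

With Agent 2 fixed at t2, Agent 1's payoffs are: s1 → 5, s2 → -3, s3 → 1.
The maximum is 5, achieved by s1.

s1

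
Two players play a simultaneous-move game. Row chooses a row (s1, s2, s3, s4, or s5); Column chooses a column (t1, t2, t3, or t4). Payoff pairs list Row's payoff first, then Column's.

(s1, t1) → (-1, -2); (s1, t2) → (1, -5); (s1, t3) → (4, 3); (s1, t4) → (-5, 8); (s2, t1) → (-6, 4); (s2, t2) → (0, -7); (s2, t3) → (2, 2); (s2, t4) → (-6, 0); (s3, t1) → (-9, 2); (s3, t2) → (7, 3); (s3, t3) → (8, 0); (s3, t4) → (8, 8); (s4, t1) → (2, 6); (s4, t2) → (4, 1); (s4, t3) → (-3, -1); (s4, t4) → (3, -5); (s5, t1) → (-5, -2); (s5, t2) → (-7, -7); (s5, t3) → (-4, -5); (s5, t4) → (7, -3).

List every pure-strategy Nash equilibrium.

Check mutual best responses: a cell is a NE iff neither player can gain by unilaterally deviating.
Row's best responses — vs t1: s4 (payoff 2); vs t2: s3 (payoff 7); vs t3: s3 (payoff 8); vs t4: s3 (payoff 8).
Column's best responses — vs s1: t4 (payoff 8); vs s2: t1 (payoff 4); vs s3: t4 (payoff 8); vs s4: t1 (payoff 6); vs s5: t1 (payoff -2).
Mutual best responses occur at (s3, t4) and (s4, t1); at each, neither player gains by switching.

(s3, t4) and (s4, t1)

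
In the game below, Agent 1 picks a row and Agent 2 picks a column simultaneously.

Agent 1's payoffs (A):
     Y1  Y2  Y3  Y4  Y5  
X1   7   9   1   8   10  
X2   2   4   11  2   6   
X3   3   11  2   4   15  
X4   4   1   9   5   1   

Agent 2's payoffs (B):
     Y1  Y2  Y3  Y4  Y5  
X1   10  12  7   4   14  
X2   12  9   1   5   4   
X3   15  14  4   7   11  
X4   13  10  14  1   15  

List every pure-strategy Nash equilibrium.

Find each player's best response to every opponent strategy; NE are the intersections.
Agent 1's best responses — vs Y1: X1 (payoff 7); vs Y2: X3 (payoff 11); vs Y3: X2 (payoff 11); vs Y4: X1 (payoff 8); vs Y5: X3 (payoff 15).
Agent 2's best responses — vs X1: Y5 (payoff 14); vs X2: Y1 (payoff 12); vs X3: Y1 (payoff 15); vs X4: Y5 (payoff 15).
No cell has both players best-responding. For instance, Agent 1's best reply to Y2 is X3, but against X3 Agent 2 prefers Y1 over Y2.

None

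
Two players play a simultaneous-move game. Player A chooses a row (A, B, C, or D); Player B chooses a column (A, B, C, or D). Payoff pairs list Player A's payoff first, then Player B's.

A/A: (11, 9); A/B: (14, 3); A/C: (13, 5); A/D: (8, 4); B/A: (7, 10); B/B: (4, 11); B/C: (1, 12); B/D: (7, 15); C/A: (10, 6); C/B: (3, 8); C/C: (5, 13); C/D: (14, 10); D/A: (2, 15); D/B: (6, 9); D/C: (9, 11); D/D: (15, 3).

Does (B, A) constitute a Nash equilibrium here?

No

Holding Player B at A: Player A gets 7 from B but could get 11 by switching to A. Player A has a profitable deviation.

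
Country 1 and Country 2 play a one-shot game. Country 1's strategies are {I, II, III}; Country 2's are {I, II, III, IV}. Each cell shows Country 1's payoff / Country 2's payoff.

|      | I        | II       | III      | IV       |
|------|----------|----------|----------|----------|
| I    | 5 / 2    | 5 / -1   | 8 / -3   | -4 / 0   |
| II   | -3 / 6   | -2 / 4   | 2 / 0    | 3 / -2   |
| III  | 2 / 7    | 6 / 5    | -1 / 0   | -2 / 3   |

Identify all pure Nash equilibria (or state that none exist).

Check mutual best responses: a cell is a NE iff neither player can gain by unilaterally deviating.
Country 1's best responses — vs I: I (payoff 5); vs II: III (payoff 6); vs III: I (payoff 8); vs IV: II (payoff 3).
Country 2's best responses — vs I: I (payoff 2); vs II: I (payoff 6); vs III: I (payoff 7).
The only mutual best response is (I, I); neither player gains by switching there.

(I, I)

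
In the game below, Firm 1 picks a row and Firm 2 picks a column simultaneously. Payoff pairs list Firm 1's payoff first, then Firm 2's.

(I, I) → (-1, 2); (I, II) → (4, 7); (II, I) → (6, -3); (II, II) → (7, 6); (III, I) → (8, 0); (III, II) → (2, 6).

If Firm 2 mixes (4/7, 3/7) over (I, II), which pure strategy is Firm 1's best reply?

II

Firm 1's best reply maximizes expected payoff against the mix.
I: (4/7)·(-1) + (3/7)·4 = 8/7
II: (4/7)·6 + (3/7)·7 = 45/7
III: (4/7)·8 + (3/7)·2 = 38/7
Highest expected payoff is 45/7, from II.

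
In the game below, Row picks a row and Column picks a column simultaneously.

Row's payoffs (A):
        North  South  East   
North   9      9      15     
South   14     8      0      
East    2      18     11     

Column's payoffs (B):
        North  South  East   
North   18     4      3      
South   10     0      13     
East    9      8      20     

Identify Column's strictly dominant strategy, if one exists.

Check whether one of Column's strategies beats all alternatives regardless of what the opponent does.
North is not dominant: against South, East gives 13 > 10.
South is not dominant: against North, North gives 18 > 4.
East is not dominant: against North, North gives 18 > 3.
No single strategy is best against every opponent action.

None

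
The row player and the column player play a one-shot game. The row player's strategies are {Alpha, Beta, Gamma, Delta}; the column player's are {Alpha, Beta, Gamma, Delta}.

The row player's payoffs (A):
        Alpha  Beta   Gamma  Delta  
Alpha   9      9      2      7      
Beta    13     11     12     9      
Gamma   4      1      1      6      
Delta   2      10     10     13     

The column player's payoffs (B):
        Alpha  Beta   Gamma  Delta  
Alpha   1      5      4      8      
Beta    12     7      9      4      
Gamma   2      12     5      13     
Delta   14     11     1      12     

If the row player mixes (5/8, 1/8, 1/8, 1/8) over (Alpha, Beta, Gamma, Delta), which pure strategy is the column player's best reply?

Delta

The column player's best reply maximizes expected payoff against the mix.
Alpha: (5/8)·1 + (1/8)·12 + (1/8)·2 + (1/8)·14 = 33/8
Beta: (5/8)·5 + (1/8)·7 + (1/8)·12 + (1/8)·11 = 55/8
Gamma: (5/8)·4 + (1/8)·9 + (1/8)·5 + (1/8)·1 = 35/8
Delta: (5/8)·8 + (1/8)·4 + (1/8)·13 + (1/8)·12 = 69/8
Highest expected payoff is 69/8, from Delta.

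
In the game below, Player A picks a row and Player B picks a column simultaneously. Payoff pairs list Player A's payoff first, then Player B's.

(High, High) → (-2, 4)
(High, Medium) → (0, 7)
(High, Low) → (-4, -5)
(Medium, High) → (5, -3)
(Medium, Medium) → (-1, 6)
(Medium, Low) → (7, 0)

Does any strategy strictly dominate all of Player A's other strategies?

None

Check whether one of Player A's strategies beats all alternatives regardless of what the opponent does.
High is not dominant: against High, Medium gives 5 > -2.
Medium is not dominant: against Medium, High gives 0 > -1.
No single strategy is best against every opponent action.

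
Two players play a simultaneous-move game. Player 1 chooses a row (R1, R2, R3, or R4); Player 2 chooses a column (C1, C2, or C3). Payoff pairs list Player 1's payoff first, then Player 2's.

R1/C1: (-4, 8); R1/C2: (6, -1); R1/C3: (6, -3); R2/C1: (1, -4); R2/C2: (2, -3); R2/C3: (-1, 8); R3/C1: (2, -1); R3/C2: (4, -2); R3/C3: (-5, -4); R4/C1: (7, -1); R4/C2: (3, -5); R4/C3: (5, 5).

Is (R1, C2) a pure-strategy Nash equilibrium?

Holding Player 2 at C2: Player 1 gets 6 from R1, versus 2 from R2, 4 from R3, 3 from R4. No profitable deviation for Player 1.
Holding Player 1 at R1: Player 2 gets -1 from C2 but could get 8 by switching to C1. Player 2 has a profitable deviation.

No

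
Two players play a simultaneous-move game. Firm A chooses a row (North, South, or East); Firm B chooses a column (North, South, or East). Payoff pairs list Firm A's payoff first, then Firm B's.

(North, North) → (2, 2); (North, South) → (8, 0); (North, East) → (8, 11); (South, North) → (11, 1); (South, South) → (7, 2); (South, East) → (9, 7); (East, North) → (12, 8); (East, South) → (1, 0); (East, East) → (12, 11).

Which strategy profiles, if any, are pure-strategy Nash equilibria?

(East, East)

Check mutual best responses: a cell is a NE iff neither player can gain by unilaterally deviating.
Firm A's best responses — vs North: East (payoff 12); vs South: North (payoff 8); vs East: East (payoff 12).
Firm B's best responses — vs North: East (payoff 11); vs South: East (payoff 7); vs East: East (payoff 11).
The only mutual best response is (East, East); neither player gains by switching there.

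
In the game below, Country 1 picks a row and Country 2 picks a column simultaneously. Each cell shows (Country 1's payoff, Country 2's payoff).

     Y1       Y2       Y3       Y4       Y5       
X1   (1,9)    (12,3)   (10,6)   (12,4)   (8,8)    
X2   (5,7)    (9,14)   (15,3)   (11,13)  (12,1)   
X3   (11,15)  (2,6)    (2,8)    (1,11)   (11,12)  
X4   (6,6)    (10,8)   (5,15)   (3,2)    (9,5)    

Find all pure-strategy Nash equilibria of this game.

Find each player's best response to every opponent strategy; NE are the intersections.
Country 1's best responses — vs Y1: X3 (payoff 11); vs Y2: X1 (payoff 12); vs Y3: X2 (payoff 15); vs Y4: X1 (payoff 12); vs Y5: X2 (payoff 12).
Country 2's best responses — vs X1: Y1 (payoff 9); vs X2: Y2 (payoff 14); vs X3: Y1 (payoff 15); vs X4: Y3 (payoff 15).
The only mutual best response is (X3, Y1); neither player gains by switching there.

(X3, Y1)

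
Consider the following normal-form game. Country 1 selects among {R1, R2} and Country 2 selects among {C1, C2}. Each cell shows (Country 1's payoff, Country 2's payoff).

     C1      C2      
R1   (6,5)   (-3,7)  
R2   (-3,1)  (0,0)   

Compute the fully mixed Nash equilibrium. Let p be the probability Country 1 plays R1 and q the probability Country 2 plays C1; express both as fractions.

In a mixed NE each player is indifferent between their pure strategies, so the opponent's mix sets the indifference.
Country 2 indifferent between C1 and C2: p·5 + (1−p)·1 = p·7 + (1−p)·0 ⟹ 1 + 4p = 0 + 7p ⟹ p = 1/3.
Country 1 indifferent between R1 and R2: q·6 + (1−q)·(-3) = q·(-3) + (1−q)·0 ⟹ (-3) + 9q = 0 + (-3)q ⟹ q = 1/4.

p = 1/3, q = 1/4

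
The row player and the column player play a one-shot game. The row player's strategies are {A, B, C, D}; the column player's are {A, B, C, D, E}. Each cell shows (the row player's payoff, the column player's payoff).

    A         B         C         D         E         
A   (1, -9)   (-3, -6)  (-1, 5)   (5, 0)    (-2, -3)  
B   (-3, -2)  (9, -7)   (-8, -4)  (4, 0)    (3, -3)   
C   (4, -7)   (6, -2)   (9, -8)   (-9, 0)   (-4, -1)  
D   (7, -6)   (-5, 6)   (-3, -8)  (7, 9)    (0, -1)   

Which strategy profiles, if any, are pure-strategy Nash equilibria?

(D, D)

Check mutual best responses: a cell is a NE iff neither player can gain by unilaterally deviating.
The row player's best responses — vs A: D (payoff 7); vs B: B (payoff 9); vs C: C (payoff 9); vs D: D (payoff 7); vs E: B (payoff 3).
The column player's best responses — vs A: C (payoff 5); vs B: D (payoff 0); vs C: D (payoff 0); vs D: D (payoff 9).
The only mutual best response is (D, D); neither player gains by switching there.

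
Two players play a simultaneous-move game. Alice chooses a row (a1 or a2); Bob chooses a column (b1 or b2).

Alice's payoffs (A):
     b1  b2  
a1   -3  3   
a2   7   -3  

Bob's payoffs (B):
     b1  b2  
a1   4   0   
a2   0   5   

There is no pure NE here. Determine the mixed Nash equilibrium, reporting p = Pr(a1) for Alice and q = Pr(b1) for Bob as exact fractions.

p = 5/9, q = 3/8

In a mixed NE each player is indifferent between their pure strategies, so the opponent's mix sets the indifference.
Bob indifferent between b1 and b2: p·4 + (1−p)·0 = p·0 + (1−p)·5 ⟹ 0 + 4p = 5 + (-5)p ⟹ p = 5/9.
Alice indifferent between a1 and a2: q·(-3) + (1−q)·3 = q·7 + (1−q)·(-3) ⟹ 3 + (-6)q = (-3) + 10q ⟹ q = 3/8.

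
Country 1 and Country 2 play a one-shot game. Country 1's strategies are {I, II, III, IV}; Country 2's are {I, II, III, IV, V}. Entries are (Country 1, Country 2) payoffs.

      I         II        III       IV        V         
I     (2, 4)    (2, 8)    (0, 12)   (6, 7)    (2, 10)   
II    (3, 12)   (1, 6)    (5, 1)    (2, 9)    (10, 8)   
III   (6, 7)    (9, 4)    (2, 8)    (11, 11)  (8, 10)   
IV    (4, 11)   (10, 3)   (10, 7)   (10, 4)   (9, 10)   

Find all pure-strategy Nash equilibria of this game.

(III, IV)

A profile is a Nash equilibrium when each player is best-responding to the other.
Country 1's best responses — vs I: III (payoff 6); vs II: IV (payoff 10); vs III: IV (payoff 10); vs IV: III (payoff 11); vs V: II (payoff 10).
Country 2's best responses — vs I: III (payoff 12); vs II: I (payoff 12); vs III: IV (payoff 11); vs IV: I (payoff 11).
The only mutual best response is (III, IV); neither player gains by switching there.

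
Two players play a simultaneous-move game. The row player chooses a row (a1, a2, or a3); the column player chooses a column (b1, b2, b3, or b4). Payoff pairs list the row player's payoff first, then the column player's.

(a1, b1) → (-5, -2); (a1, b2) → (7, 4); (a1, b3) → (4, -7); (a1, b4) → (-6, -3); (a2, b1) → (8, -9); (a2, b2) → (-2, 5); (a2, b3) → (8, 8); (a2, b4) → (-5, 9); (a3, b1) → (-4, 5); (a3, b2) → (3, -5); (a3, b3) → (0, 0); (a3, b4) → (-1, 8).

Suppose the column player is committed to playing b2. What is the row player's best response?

With the column player fixed at b2, the row player's payoffs are: a1 → 7, a2 → -2, a3 → 3.
The maximum is 7, achieved by a1.

a1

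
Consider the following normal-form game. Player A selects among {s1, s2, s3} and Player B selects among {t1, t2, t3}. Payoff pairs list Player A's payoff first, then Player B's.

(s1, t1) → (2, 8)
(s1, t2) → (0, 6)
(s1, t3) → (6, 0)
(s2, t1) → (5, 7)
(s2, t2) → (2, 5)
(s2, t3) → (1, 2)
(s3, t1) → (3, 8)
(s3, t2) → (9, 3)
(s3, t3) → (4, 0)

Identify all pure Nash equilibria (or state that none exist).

Find each player's best response to every opponent strategy; NE are the intersections.
Player A's best responses — vs t1: s2 (payoff 5); vs t2: s3 (payoff 9); vs t3: s1 (payoff 6).
Player B's best responses — vs s1: t1 (payoff 8); vs s2: t1 (payoff 7); vs s3: t1 (payoff 8).
The only mutual best response is (s2, t1); neither player gains by switching there.

(s2, t1)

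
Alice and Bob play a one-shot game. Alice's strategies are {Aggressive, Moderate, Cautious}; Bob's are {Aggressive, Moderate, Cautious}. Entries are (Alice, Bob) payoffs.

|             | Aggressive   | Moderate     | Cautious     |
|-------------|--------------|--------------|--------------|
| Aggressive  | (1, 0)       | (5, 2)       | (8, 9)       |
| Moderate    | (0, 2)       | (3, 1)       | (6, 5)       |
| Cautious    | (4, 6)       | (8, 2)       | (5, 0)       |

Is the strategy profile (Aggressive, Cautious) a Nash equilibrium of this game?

Yes

Holding Bob at Cautious: Alice gets 8 from Aggressive, versus 6 from Moderate, 5 from Cautious. No profitable deviation for Alice.
Holding Alice at Aggressive: Bob gets 9 from Cautious, versus 0 from Aggressive, 2 from Moderate. No profitable deviation for Bob either.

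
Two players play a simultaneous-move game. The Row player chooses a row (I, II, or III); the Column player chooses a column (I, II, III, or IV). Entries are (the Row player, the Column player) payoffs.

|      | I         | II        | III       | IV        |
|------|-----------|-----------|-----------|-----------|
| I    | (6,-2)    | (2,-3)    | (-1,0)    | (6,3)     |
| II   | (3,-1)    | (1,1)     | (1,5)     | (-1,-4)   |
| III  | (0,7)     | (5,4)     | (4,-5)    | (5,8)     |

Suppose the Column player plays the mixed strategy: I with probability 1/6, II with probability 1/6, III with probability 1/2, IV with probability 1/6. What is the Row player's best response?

III

The Row player's best reply maximizes expected payoff against the mix.
I: (1/6)·6 + (1/6)·2 + (1/2)·(-1) + (1/6)·6 = 11/6
II: (1/6)·3 + (1/6)·1 + (1/2)·1 + (1/6)·(-1) = 1
III: (1/6)·0 + (1/6)·5 + (1/2)·4 + (1/6)·5 = 11/3
Highest expected payoff is 11/3, from III.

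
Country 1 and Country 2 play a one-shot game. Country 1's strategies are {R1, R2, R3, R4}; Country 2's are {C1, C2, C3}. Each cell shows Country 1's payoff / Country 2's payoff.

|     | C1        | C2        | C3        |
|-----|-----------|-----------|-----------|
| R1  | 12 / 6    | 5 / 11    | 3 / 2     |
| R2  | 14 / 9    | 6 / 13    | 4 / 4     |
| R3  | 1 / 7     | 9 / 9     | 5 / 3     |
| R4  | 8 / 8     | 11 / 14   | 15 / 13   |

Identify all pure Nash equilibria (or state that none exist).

Find each player's best response to every opponent strategy; NE are the intersections.
Country 1's best responses — vs C1: R2 (payoff 14); vs C2: R4 (payoff 11); vs C3: R4 (payoff 15).
Country 2's best responses — vs R1: C2 (payoff 11); vs R2: C2 (payoff 13); vs R3: C2 (payoff 9); vs R4: C2 (payoff 14).
The only mutual best response is (R4, C2); neither player gains by switching there.

(R4, C2)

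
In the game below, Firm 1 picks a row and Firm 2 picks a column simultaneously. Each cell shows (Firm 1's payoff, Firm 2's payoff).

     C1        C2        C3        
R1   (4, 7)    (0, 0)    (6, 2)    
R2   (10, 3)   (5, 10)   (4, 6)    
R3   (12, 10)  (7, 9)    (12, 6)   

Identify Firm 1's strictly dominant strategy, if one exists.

R3

Check whether one of Firm 1's strategies beats all alternatives regardless of what the opponent does.
R3 strictly dominates: vs C1: 12 > each of {4, 10}; vs C2: 7 > each of {0, 5}; vs C3: 12 > each of {6, 4}.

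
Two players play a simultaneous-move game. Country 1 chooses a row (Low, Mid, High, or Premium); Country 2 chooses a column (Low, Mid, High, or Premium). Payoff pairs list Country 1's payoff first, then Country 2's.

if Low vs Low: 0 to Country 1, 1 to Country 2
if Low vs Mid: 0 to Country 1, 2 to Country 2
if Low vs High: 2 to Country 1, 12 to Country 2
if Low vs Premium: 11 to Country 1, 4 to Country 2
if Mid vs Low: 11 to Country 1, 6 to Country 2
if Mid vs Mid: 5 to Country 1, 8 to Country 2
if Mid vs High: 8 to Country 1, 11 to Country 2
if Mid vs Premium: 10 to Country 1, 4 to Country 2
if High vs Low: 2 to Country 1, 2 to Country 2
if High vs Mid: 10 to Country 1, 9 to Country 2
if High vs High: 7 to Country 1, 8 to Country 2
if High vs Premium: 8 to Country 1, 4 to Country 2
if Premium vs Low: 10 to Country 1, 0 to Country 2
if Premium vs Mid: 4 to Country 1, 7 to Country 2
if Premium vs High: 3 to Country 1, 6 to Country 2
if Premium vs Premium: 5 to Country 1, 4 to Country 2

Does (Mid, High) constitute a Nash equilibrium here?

Holding Country 2 at High: Country 1 gets 8 from Mid, versus 2 from Low, 7 from High, 3 from Premium. No profitable deviation for Country 1.
Holding Country 1 at Mid: Country 2 gets 11 from High, versus 6 from Low, 8 from Mid, 4 from Premium. No profitable deviation for Country 2 either.

Yes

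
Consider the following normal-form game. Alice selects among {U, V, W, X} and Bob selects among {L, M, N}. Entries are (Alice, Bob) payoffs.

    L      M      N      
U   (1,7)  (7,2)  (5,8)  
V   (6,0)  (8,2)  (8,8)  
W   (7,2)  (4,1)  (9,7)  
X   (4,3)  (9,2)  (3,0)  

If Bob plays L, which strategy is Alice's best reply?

W

With Bob fixed at L, Alice's payoffs are: U → 1, V → 6, W → 7, X → 4.
The maximum is 7, achieved by W.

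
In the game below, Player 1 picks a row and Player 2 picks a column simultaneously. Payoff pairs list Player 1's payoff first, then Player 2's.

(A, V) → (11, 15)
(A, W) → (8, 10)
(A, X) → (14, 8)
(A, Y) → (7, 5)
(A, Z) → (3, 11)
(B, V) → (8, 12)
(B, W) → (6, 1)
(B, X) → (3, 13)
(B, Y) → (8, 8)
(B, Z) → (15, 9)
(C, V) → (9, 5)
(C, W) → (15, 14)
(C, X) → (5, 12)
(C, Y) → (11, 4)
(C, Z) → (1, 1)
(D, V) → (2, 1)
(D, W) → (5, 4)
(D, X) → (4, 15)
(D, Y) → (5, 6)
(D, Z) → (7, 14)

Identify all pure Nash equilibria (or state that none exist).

(A, V) and (C, W)

A profile is a Nash equilibrium when each player is best-responding to the other.
Player 1's best responses — vs V: A (payoff 11); vs W: C (payoff 15); vs X: A (payoff 14); vs Y: C (payoff 11); vs Z: B (payoff 15).
Player 2's best responses — vs A: V (payoff 15); vs B: X (payoff 13); vs C: W (payoff 14); vs D: X (payoff 15).
Mutual best responses occur at (A, V) and (C, W); at each, neither player gains by switching.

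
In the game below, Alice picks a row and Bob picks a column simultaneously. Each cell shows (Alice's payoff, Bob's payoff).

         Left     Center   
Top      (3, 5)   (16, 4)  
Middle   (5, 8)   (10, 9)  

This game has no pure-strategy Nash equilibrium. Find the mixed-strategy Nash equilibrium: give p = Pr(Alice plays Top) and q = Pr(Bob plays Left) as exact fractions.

p = 1/2, q = 3/4

Each player's mixing probability is pinned down by making the *other* player indifferent.
Bob indifferent between Left and Center: p·5 + (1−p)·8 = p·4 + (1−p)·9 ⟹ 8 + (-3)p = 9 + (-5)p ⟹ p = 1/2.
Alice indifferent between Top and Middle: q·3 + (1−q)·16 = q·5 + (1−q)·10 ⟹ 16 + (-13)q = 10 + (-5)q ⟹ q = 3/4.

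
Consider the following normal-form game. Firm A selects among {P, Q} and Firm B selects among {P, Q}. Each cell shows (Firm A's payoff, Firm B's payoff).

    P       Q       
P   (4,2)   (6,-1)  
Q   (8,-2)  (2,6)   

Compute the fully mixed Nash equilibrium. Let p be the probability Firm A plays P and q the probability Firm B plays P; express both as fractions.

p = 8/11, q = 1/2

In a mixed NE each player is indifferent between their pure strategies, so the opponent's mix sets the indifference.
Firm B indifferent between P and Q: p·2 + (1−p)·(-2) = p·(-1) + (1−p)·6 ⟹ (-2) + 4p = 6 + (-7)p ⟹ p = 8/11.
Firm A indifferent between P and Q: q·4 + (1−q)·6 = q·8 + (1−q)·2 ⟹ 6 + (-2)q = 2 + 6q ⟹ q = 1/2.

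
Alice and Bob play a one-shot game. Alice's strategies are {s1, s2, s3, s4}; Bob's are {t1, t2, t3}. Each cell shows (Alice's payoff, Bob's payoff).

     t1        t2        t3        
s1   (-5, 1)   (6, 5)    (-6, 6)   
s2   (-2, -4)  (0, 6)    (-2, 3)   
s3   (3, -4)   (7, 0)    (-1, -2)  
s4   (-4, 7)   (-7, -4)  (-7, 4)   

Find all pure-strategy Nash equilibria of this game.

(s3, t2)

A profile is a Nash equilibrium when each player is best-responding to the other.
Alice's best responses — vs t1: s3 (payoff 3); vs t2: s3 (payoff 7); vs t3: s3 (payoff -1).
Bob's best responses — vs s1: t3 (payoff 6); vs s2: t2 (payoff 6); vs s3: t2 (payoff 0); vs s4: t1 (payoff 7).
The only mutual best response is (s3, t2); neither player gains by switching there.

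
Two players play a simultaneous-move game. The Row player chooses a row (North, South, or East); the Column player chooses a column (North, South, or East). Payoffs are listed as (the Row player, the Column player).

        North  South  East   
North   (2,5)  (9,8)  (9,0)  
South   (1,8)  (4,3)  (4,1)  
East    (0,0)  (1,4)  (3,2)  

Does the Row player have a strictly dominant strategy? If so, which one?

North

Check whether one of the Row player's strategies beats all alternatives regardless of what the opponent does.
North strictly dominates: vs North: 2 > each of {1, 0}; vs South: 9 > each of {4, 1}; vs East: 9 > each of {4, 3}.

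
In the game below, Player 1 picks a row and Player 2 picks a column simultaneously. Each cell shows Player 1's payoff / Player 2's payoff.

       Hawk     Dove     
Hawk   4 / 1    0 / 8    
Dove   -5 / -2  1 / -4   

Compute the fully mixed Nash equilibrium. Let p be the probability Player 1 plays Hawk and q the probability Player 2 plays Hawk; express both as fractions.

p = 2/9, q = 1/10

Each player's mixing probability is pinned down by making the *other* player indifferent.
Player 2 indifferent between Hawk and Dove: p·1 + (1−p)·(-2) = p·8 + (1−p)·(-4) ⟹ (-2) + 3p = (-4) + 12p ⟹ p = 2/9.
Player 1 indifferent between Hawk and Dove: q·4 + (1−q)·0 = q·(-5) + (1−q)·1 ⟹ 0 + 4q = 1 + (-6)q ⟹ q = 1/10.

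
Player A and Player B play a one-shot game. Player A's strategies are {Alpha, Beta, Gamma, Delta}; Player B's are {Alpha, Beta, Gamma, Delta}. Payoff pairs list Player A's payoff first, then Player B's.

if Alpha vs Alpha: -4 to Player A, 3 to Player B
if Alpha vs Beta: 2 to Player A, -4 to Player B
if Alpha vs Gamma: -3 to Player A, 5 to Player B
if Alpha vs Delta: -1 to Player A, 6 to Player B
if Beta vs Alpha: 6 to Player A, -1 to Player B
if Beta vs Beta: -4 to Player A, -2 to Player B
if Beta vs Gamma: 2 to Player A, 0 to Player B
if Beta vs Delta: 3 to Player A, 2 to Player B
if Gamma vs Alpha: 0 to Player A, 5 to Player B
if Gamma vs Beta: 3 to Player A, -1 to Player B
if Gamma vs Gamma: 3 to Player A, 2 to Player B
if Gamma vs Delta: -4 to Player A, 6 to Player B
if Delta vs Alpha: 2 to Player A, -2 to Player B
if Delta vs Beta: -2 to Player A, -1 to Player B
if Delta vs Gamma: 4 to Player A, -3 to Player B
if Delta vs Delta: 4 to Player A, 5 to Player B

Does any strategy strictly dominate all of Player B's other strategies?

Delta

A strategy is strictly dominant if it gives Player B a strictly higher payoff than every other strategy, against every choice by the opponent.
Delta strictly dominates: vs Alpha: 6 > each of {3, -4, 5}; vs Beta: 2 > each of {-1, -2, 0}; vs Gamma: 6 > each of {5, -1, 2}; vs Delta: 5 > each of {-2, -1, -3}.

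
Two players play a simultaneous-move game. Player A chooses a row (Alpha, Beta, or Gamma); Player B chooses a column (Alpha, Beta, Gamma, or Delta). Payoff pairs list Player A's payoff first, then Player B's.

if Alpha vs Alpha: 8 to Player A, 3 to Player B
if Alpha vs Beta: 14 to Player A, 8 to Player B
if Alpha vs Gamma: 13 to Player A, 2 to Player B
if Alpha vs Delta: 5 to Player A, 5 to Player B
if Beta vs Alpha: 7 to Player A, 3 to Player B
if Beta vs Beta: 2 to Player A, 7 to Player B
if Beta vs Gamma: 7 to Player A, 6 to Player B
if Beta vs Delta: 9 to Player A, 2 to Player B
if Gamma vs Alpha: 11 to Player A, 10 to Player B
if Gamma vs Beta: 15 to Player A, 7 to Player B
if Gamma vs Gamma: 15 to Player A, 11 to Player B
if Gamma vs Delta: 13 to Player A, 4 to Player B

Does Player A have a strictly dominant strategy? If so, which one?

Gamma

Check whether one of Player A's strategies beats all alternatives regardless of what the opponent does.
Gamma strictly dominates: vs Alpha: 11 > each of {8, 7}; vs Beta: 15 > each of {14, 2}; vs Gamma: 15 > each of {13, 7}; vs Delta: 13 > each of {5, 9}.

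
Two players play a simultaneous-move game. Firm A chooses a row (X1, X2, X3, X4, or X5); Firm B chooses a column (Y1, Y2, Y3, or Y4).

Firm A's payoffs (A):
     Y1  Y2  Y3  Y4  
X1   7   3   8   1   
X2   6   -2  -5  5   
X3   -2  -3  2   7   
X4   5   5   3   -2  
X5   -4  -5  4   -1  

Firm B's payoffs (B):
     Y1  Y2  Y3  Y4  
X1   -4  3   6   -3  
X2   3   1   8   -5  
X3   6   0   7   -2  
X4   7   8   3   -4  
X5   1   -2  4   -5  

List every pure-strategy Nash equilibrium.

(X1, Y3) and (X4, Y2)

A profile is a Nash equilibrium when each player is best-responding to the other.
Firm A's best responses — vs Y1: X1 (payoff 7); vs Y2: X4 (payoff 5); vs Y3: X1 (payoff 8); vs Y4: X3 (payoff 7).
Firm B's best responses — vs X1: Y3 (payoff 6); vs X2: Y3 (payoff 8); vs X3: Y3 (payoff 7); vs X4: Y2 (payoff 8); vs X5: Y3 (payoff 4).
Mutual best responses occur at (X1, Y3) and (X4, Y2); at each, neither player gains by switching.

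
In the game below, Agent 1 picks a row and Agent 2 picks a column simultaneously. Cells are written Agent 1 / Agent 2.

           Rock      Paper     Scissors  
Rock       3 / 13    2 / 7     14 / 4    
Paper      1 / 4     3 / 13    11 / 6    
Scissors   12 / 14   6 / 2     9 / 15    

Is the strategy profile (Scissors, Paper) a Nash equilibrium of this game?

Holding Agent 2 at Paper: Agent 1 gets 6 from Scissors, versus 2 from Rock, 3 from Paper. No profitable deviation for Agent 1.
Holding Agent 1 at Scissors: Agent 2 gets 2 from Paper but could get 15 by switching to Scissors. Agent 2 has a profitable deviation.

No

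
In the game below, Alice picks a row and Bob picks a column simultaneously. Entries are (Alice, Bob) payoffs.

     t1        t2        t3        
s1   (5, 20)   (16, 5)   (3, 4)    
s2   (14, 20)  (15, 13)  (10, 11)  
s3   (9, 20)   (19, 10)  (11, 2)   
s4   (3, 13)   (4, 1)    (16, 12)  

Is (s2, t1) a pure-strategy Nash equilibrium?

Yes

Holding Bob at t1: Alice gets 14 from s2, versus 5 from s1, 9 from s3, 3 from s4. No profitable deviation for Alice.
Holding Alice at s2: Bob gets 20 from t1, versus 13 from t2, 11 from t3. No profitable deviation for Bob either.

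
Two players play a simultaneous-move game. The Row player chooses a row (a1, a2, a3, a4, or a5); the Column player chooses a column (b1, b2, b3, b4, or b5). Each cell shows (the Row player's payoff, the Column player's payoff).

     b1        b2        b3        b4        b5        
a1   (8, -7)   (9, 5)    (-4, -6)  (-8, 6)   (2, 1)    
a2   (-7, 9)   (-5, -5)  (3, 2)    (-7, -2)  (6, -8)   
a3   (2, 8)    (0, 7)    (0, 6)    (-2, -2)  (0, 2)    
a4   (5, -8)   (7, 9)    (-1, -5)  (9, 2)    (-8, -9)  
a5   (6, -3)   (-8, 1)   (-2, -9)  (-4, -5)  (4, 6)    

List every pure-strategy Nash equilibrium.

A profile is a Nash equilibrium when each player is best-responding to the other.
The Row player's best responses — vs b1: a1 (payoff 8); vs b2: a1 (payoff 9); vs b3: a2 (payoff 3); vs b4: a4 (payoff 9); vs b5: a2 (payoff 6).
The Column player's best responses — vs a1: b4 (payoff 6); vs a2: b1 (payoff 9); vs a3: b1 (payoff 8); vs a4: b2 (payoff 9); vs a5: b5 (payoff 6).
No cell has both players best-responding. For instance, the Row player's best reply to b5 is a2, but against a2 the Column player prefers b1 over b5.

None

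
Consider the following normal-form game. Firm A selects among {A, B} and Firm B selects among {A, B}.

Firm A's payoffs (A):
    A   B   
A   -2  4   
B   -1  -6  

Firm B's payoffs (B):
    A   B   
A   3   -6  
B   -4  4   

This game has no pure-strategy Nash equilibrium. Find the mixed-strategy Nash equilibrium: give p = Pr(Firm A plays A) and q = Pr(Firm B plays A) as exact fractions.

In a mixed NE each player is indifferent between their pure strategies, so the opponent's mix sets the indifference.
Firm B indifferent between A and B: p·3 + (1−p)·(-4) = p·(-6) + (1−p)·4 ⟹ (-4) + 7p = 4 + (-10)p ⟹ p = 8/17.
Firm A indifferent between A and B: q·(-2) + (1−q)·4 = q·(-1) + (1−q)·(-6) ⟹ 4 + (-6)q = (-6) + 5q ⟹ q = 10/11.

p = 8/17, q = 10/11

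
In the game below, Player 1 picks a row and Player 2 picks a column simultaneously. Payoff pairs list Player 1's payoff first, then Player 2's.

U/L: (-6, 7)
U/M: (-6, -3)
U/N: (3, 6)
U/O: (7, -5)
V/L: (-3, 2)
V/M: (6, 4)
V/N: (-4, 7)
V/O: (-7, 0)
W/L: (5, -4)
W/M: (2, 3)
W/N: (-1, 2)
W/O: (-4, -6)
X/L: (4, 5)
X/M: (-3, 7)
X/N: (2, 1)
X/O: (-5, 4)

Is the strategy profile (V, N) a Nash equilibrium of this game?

Holding Player 2 at N: Player 1 gets -4 from V but could get 3 by switching to U. Player 1 has a profitable deviation.

No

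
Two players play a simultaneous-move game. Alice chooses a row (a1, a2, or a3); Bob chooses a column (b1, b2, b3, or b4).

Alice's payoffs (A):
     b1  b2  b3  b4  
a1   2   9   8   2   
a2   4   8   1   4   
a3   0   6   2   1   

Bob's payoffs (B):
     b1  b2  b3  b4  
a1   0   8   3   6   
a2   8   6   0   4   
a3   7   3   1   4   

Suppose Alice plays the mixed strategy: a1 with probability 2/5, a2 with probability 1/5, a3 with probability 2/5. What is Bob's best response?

Compute Bob's expected payoff from each pure strategy against the given mix.
b1: (2/5)·0 + (1/5)·8 + (2/5)·7 = 22/5
b2: (2/5)·8 + (1/5)·6 + (2/5)·3 = 28/5
b3: (2/5)·3 + (1/5)·0 + (2/5)·1 = 8/5
b4: (2/5)·6 + (1/5)·4 + (2/5)·4 = 24/5
Highest expected payoff is 28/5, from b2.

b2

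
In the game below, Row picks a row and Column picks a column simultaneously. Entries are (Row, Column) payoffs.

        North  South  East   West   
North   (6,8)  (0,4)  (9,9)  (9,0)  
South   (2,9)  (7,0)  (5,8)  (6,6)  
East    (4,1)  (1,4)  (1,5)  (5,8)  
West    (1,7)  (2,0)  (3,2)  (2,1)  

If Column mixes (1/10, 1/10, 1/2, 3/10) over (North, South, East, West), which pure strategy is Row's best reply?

Compute Row's expected payoff from each pure strategy against the given mix.
North: (1/10)·6 + (1/10)·0 + (1/2)·9 + (3/10)·9 = 39/5
South: (1/10)·2 + (1/10)·7 + (1/2)·5 + (3/10)·6 = 26/5
East: (1/10)·4 + (1/10)·1 + (1/2)·1 + (3/10)·5 = 5/2
West: (1/10)·1 + (1/10)·2 + (1/2)·3 + (3/10)·2 = 12/5
Highest expected payoff is 39/5, from North.

North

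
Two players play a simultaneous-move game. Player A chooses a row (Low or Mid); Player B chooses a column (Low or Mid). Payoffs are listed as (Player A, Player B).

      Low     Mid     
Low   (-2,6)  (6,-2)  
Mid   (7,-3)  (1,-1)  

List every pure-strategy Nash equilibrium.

There is no pure-strategy Nash equilibrium

A profile is a Nash equilibrium when each player is best-responding to the other.
Player A's best responses — vs Low: Mid (payoff 7); vs Mid: Low (payoff 6).
Player B's best responses — vs Low: Low (payoff 6); vs Mid: Mid (payoff -1).
No cell has both players best-responding. For instance, Player A's best reply to Low is Mid, but against Mid Player B prefers Mid over Low.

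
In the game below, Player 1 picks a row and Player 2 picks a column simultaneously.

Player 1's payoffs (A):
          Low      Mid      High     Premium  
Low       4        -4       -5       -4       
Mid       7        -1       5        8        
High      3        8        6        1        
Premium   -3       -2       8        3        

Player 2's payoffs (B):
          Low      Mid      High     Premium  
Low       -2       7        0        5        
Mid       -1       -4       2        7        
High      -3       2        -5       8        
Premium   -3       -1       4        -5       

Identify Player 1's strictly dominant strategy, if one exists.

No strictly dominant strategy

Check whether one of Player 1's strategies beats all alternatives regardless of what the opponent does.
Low is not dominant: against Low, Mid gives 7 > 4.
Mid is not dominant: against Mid, High gives 8 > -1.
High is not dominant: against Low, Low gives 4 > 3.
Premium is not dominant: against Low, Low gives 4 > -3.
No single strategy is best against every opponent action.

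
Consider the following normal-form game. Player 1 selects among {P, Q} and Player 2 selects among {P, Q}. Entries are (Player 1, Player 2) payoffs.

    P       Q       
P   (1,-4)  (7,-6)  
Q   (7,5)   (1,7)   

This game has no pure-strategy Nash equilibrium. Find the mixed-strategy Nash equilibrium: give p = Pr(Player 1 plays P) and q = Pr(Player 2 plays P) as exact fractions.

p = 1/2, q = 1/2

In a mixed NE each player is indifferent between their pure strategies, so the opponent's mix sets the indifference.
Player 2 indifferent between P and Q: p·(-4) + (1−p)·5 = p·(-6) + (1−p)·7 ⟹ 5 + (-9)p = 7 + (-13)p ⟹ p = 1/2.
Player 1 indifferent between P and Q: q·1 + (1−q)·7 = q·7 + (1−q)·1 ⟹ 7 + (-6)q = 1 + 6q ⟹ q = 1/2.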